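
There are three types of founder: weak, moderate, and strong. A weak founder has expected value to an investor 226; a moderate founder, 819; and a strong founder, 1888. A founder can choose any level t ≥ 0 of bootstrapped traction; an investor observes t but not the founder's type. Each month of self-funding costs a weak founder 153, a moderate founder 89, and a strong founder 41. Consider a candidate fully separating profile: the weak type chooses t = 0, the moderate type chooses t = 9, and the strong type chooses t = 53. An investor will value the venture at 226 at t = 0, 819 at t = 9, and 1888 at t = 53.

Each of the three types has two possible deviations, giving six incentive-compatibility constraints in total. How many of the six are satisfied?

Strong (own payoff 1888 − 41×53 = -285): to t=0 gives 226 → profitable ✗; to t=9 gives 819 − 41×9 = 450 → profitable ✗.
Moderate (own payoff 819 − 89×9 = 18): to t=0 gives 226 → profitable ✗; to t=53 gives 1888 − 89×53 = -2829 → no gain ✓.
Weak (own payoff 226): to t=9 gives 819 − 153×9 = -558 → no gain ✓; to t=53 gives 1888 − 153×53 = -6221 → no gain ✓.
3 of the 6 constraints hold; not an equilibrium.

3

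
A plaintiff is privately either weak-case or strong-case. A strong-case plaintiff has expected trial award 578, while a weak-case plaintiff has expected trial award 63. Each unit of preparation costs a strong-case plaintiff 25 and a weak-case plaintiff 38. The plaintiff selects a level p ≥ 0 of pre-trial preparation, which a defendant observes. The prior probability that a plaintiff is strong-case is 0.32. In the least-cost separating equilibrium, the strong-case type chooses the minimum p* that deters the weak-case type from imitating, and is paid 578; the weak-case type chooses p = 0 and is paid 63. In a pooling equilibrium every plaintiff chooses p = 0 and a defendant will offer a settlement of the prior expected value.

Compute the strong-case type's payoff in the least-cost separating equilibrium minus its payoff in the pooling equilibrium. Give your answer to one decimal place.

Least-cost separating signal: p* solves 63 = 578 − 38·p*, so p* = (578 − 63)/38 ≈ 13.5526.
Strong-case type's separating payoff: 578 − 25 × p* = 578 − 25 × (578 − 63)/38 = 578 − 12875/38 ≈ 239.184.
Pooling payoff: 0.32 × 578 + 0.68 × 63 = 227.8.
Difference: 239.184 − 227.8 = 11.384, i.e. 11.4 to one decimal place.
The strong-case type prefers to separate.

11.4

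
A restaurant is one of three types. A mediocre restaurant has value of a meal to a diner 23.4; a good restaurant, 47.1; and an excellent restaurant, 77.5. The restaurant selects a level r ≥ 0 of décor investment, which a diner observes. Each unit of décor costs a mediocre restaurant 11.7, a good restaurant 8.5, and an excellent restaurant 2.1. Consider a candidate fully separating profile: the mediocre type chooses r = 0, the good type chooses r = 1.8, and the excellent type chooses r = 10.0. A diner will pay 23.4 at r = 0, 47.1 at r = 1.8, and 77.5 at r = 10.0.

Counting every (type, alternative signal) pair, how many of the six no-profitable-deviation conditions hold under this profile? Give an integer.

5

Excellent (own payoff 77.5 − 2.1×10.0 = 56.5): to r=0 gives 23.4 → no gain ✓; to r=1.8 gives 47.1 − 2.1×1.8 = 43.32 → no gain ✓.
Good (own payoff 47.1 − 8.5×1.8 = 31.8): to r=0 gives 23.4 → no gain ✓; to r=10.0 gives 77.5 − 8.5×10.0 = -7.5 → no gain ✓.
Mediocre (own payoff 23.4): to r=1.8 gives 47.1 − 11.7×1.8 = 26.04 → profitable ✗; to r=10.0 gives 77.5 − 11.7×10.0 = -39.5 → no gain ✓.
5 of the 6 constraints hold; not an equilibrium.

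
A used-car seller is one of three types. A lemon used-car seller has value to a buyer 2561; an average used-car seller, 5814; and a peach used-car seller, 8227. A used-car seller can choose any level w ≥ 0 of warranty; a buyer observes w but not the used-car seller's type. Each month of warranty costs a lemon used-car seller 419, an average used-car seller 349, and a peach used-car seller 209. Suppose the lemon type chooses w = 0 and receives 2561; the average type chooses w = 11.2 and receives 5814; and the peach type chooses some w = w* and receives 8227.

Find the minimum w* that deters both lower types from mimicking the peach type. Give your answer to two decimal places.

18.11

Average type (on-path payoff 5814 − 349×11.2 = 1905.2) won't mimic when 1905.2 ≥ 8227 − 349·w*, i.e. w* ≥ 18.11.
Lemon type (on-path payoff 2561) won't mimic when 2561 ≥ 8227 − 419·w*, i.e. w* ≥ 13.52.
Both must hold, so w* = max(13.52, 18.11) = 18.11. The average type's constraint binds.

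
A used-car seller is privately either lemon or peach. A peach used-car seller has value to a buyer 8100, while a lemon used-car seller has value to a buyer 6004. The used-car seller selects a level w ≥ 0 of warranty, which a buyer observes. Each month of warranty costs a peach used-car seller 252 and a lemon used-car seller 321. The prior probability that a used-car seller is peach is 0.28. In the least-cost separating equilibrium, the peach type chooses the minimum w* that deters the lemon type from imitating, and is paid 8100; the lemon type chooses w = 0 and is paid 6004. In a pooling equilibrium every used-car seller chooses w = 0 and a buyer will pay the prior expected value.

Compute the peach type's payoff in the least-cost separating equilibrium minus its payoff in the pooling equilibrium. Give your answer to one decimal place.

-136.3

Least-cost separating signal: w* solves 6004 = 8100 − 321·w*, so w* = (8100 − 6004)/321 ≈ 6.5296.
Peach type's separating payoff: 8100 − 252 × w* = 8100 − 252 × (8100 − 6004)/321 = 8100 − 528192/321 ≈ 6454.542.
Pooling payoff: 0.28 × 8100 + 0.72 × 6004 = 6590.88.
Difference: 6454.542 − 6590.88 = -136.338, i.e. -136.3 to one decimal place.
The peach type would prefer the pooling outcome.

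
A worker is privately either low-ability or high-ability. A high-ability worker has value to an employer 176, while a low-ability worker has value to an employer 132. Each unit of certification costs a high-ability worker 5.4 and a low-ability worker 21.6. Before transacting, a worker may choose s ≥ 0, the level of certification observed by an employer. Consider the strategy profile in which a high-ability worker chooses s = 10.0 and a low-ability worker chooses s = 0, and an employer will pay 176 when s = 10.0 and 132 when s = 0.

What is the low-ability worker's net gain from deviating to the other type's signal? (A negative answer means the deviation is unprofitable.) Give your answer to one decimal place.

Playing s = 0 the low-ability worker receives 132.
Deviating to s = 10.0 brings payment 176 at cost 21.6 × 10.0 = 216, netting -40.
Gain from deviating: -40 − 132 = -172.0.
The gain is negative, so the low-ability type's incentive-compatibility constraint is satisfied.

-172.0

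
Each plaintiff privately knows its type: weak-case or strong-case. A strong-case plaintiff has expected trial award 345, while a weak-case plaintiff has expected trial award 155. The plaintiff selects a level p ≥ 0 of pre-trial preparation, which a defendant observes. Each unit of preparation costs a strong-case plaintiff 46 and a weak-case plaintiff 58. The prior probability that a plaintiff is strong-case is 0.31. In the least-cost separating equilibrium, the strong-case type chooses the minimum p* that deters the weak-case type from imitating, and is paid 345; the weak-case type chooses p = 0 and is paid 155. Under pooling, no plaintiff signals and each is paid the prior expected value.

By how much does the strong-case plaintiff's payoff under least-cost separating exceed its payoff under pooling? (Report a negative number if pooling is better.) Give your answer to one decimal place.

-19.6

Least-cost separating signal: p* solves 155 = 345 − 58·p*, so p* = (345 − 155)/58 ≈ 3.2759.
Strong-case type's separating payoff: 345 − 46 × p* = 345 − 46 × (345 − 155)/58 = 345 − 8740/58 ≈ 194.310.
Pooling payoff: 0.31 × 345 + 0.69 × 155 = 213.9.
Difference: 194.310 − 213.9 = -19.59, i.e. -19.6 to one decimal place.
The strong-case type would prefer the pooling outcome.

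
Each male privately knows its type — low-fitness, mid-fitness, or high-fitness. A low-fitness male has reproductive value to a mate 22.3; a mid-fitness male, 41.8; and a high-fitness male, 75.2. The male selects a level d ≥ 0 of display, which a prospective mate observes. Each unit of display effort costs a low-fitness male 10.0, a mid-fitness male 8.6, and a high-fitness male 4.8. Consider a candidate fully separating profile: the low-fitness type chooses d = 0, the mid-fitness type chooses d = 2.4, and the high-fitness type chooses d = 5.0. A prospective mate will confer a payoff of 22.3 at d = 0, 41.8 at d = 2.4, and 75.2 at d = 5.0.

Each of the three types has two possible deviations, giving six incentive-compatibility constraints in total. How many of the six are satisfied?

Low-fitness (own payoff 22.3): to d=2.4 gives 41.8 − 10.0×2.4 = 17.8 → no gain ✓; to d=5.0 gives 75.2 − 10.0×5.0 = 25.2 → profitable ✗.
Mid-fitness (own payoff 41.8 − 8.6×2.4 = 21.16): to d=0 gives 22.3 → profitable ✗; to d=5.0 gives 75.2 − 8.6×5.0 = 32.2 → profitable ✗.
High-fitness (own payoff 75.2 − 4.8×5.0 = 51.2): to d=0 gives 22.3 → no gain ✓; to d=2.4 gives 41.8 − 4.8×2.4 = 30.28 → no gain ✓.
3 of the 6 constraints hold; not an equilibrium.

3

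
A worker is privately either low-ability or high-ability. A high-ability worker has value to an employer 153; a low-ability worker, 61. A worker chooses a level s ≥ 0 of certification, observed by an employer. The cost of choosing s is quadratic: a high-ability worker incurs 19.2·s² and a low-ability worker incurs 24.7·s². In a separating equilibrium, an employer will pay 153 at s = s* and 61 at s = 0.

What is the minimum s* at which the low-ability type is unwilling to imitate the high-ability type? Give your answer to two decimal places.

1.93

The low-ability type at s = 0 receives 61; imitating at s* yields 153 − 24.7·s*².
Indifference: 61 = 153 − 24.7·s*², so s*² = (153 − 61) / 24.7 ≈ 3.7247.
s* = √3.7247 ≈ 1.93.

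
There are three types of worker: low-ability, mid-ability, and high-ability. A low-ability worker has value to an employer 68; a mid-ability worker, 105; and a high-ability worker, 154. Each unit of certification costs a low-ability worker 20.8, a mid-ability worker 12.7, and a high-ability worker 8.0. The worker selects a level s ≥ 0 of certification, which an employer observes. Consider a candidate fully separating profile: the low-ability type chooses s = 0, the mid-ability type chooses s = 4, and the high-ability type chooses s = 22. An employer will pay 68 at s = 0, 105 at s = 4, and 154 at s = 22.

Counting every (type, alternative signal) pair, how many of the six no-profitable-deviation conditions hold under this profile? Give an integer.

Low-ability (own payoff 68): to s=4 gives 105 − 20.8×4 = 21.8 → no gain ✓; to s=22 gives 154 − 20.8×22 = -303.6 → no gain ✓.
Mid-ability (own payoff 105 − 12.7×4 = 54.2): to s=0 gives 68 → profitable ✗; to s=22 gives 154 − 12.7×22 = -125.4 → no gain ✓.
High-ability (own payoff 154 − 8.0×22 = -22): to s=0 gives 68 → profitable ✗; to s=4 gives 105 − 8.0×4 = 73 → profitable ✗.
3 of the 6 constraints hold; not an equilibrium.

3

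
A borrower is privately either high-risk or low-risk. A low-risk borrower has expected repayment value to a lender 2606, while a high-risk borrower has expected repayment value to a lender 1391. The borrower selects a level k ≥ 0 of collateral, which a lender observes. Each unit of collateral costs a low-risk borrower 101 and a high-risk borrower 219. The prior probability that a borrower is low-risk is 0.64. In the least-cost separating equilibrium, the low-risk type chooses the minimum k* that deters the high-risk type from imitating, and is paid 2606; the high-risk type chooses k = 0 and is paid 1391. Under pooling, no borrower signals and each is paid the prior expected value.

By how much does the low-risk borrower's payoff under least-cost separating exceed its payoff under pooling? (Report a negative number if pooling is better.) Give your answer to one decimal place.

Least-cost separating signal: k* solves 1391 = 2606 − 219·k*, so k* = (2606 − 1391)/219 ≈ 5.5479.
Low-risk type's separating payoff: 2606 − 101 × k* = 2606 − 101 × (2606 − 1391)/219 = 2606 − 122715/219 ≈ 2045.658.
Pooling payoff: 0.64 × 2606 + 0.36 × 1391 = 2168.6.
Difference: 2045.658 − 2168.6 = -122.942, i.e. -122.9 to one decimal place.
The low-risk type would prefer the pooling outcome.

-122.9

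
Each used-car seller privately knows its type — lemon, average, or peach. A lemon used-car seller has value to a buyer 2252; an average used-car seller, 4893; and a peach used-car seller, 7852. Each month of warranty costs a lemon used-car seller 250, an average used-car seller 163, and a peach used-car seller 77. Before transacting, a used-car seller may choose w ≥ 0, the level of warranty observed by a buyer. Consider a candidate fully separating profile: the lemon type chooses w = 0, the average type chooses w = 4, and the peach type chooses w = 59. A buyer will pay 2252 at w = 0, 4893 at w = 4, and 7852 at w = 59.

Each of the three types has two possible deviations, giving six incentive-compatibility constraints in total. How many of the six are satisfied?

Peach (own payoff 7852 − 77×59 = 3309): to w=0 gives 2252 → no gain ✓; to w=4 gives 4893 − 77×4 = 4585 → profitable ✗.
Average (own payoff 4893 − 163×4 = 4241): to w=0 gives 2252 → no gain ✓; to w=59 gives 7852 − 163×59 = -1765 → no gain ✓.
Lemon (own payoff 2252): to w=4 gives 4893 − 250×4 = 3893 → profitable ✗; to w=59 gives 7852 − 250×59 = -6898 → no gain ✓.
4 of the 6 constraints hold; not an equilibrium.

4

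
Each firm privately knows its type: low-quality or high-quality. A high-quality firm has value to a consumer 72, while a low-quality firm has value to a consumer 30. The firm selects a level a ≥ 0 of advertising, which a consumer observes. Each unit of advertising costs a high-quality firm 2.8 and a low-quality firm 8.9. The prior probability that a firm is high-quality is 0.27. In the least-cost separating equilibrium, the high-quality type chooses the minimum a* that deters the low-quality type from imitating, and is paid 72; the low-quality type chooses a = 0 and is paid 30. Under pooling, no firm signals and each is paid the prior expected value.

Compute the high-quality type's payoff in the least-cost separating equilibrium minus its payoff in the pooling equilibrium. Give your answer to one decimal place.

Least-cost separating signal: a* solves 30 = 72 − 8.9·a*, so a* = (72 − 30)/8.9 ≈ 4.7191.
High-quality type's separating payoff: 72 − 2.8 × a* = 72 − 2.8 × (72 − 30)/8.9 = 72 − 117.6/8.9 ≈ 58.787.
Pooling payoff: 0.27 × 72 + 0.73 × 30 = 41.34.
Difference: 58.787 − 41.34 = 17.447, i.e. 17.4 to one decimal place.
The high-quality type prefers to separate.

17.4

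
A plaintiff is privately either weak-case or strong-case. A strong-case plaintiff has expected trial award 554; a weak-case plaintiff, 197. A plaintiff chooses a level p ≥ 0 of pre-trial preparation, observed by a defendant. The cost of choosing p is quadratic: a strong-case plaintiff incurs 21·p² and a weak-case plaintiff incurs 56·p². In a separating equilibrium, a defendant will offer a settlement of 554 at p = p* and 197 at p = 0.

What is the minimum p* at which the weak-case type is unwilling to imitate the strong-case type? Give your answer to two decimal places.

The weak-case type at p = 0 receives 197; imitating at p* yields 554 − 56·p*².
Indifference: 197 = 554 − 56·p*², so p*² = (554 − 197) / 56 = 6.375.
p* = √6.375 ≈ 2.52.

2.52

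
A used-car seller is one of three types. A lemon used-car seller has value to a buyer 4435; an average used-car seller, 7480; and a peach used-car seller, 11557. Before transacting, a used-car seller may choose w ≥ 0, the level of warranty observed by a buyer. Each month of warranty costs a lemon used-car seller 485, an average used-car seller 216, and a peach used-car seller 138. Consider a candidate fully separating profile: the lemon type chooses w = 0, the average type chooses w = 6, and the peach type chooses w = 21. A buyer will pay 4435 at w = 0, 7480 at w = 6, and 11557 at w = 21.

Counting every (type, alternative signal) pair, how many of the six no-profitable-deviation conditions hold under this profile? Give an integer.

Average (own payoff 7480 − 216×6 = 6184): to w=0 gives 4435 → no gain ✓; to w=21 gives 11557 − 216×21 = 7021 → profitable ✗.
Lemon (own payoff 4435): to w=6 gives 7480 − 485×6 = 4570 → profitable ✗; to w=21 gives 11557 − 485×21 = 1372 → no gain ✓.
Peach (own payoff 11557 − 138×21 = 8659): to w=0 gives 4435 → no gain ✓; to w=6 gives 7480 − 138×6 = 6652 → no gain ✓.
4 of the 6 constraints hold; not an equilibrium.

4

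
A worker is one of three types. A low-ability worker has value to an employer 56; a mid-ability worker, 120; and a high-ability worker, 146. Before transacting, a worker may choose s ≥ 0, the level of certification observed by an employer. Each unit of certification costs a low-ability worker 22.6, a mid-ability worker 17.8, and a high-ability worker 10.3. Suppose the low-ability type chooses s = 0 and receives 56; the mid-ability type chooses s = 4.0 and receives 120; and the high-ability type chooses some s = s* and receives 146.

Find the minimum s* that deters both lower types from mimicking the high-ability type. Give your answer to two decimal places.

Mid-ability type (on-path payoff 120 − 17.8×4.0 = 48.8) won't mimic when 48.8 ≥ 146 − 17.8·s*, i.e. s* ≥ 5.46.
Low-ability type (on-path payoff 56) won't mimic when 56 ≥ 146 − 22.6·s*, i.e. s* ≥ 3.98.
Both must hold, so s* = max(3.98, 5.46) = 5.46. The mid-ability type's constraint binds.

5.46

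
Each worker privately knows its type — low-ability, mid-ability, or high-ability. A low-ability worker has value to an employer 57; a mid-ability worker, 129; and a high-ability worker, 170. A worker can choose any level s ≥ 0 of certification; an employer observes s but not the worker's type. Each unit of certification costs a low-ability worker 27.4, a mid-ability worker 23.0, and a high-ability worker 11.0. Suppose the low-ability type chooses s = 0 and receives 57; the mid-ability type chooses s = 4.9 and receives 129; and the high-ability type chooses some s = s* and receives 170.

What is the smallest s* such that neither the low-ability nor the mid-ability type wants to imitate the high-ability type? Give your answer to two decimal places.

6.68

Mid-ability type (on-path payoff 129 − 23.0×4.9 = 16.3) won't mimic when 16.3 ≥ 170 − 23.0·s*, i.e. s* ≥ 6.68.
Low-ability type (on-path payoff 57) won't mimic when 57 ≥ 170 − 27.4·s*, i.e. s* ≥ 4.12.
Both must hold, so s* = max(4.12, 6.68) = 6.68. The mid-ability type's constraint binds.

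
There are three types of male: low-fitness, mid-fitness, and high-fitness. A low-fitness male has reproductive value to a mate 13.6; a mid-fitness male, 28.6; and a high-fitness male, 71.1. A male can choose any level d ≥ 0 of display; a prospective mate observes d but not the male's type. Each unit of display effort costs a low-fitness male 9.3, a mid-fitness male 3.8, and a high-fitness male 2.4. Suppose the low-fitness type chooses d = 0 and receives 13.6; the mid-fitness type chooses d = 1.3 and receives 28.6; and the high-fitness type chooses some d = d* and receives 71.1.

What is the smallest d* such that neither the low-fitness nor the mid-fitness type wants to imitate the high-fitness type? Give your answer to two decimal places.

Low-fitness type (on-path payoff 13.6) won't mimic when 13.6 ≥ 71.1 − 9.3·d*, i.e. d* ≥ 6.18.
Mid-fitness type (on-path payoff 28.6 − 3.8×1.3 = 23.66) won't mimic when 23.66 ≥ 71.1 − 3.8·d*, i.e. d* ≥ 12.48.
Both must hold, so d* = max(6.18, 12.48) = 12.48. The mid-fitness type's constraint binds.

12.48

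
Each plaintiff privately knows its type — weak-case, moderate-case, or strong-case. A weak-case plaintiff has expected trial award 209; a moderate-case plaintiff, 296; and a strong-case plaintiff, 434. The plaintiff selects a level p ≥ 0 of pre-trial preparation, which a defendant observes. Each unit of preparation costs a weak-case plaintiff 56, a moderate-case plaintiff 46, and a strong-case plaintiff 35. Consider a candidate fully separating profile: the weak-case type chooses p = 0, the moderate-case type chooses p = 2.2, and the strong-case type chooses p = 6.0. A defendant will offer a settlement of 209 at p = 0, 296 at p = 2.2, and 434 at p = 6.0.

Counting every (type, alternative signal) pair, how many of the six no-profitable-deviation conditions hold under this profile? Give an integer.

5

Strong-case (own payoff 434 − 35×6.0 = 224): to p=0 gives 209 → no gain ✓; to p=2.2 gives 296 − 35×2.2 = 219 → no gain ✓.
Weak-case (own payoff 209): to p=2.2 gives 296 − 56×2.2 = 172.8 → no gain ✓; to p=6.0 gives 434 − 56×6.0 = 98 → no gain ✓.
Moderate-case (own payoff 296 − 46×2.2 = 194.8): to p=0 gives 209 → profitable ✗; to p=6.0 gives 434 − 46×6.0 = 158 → no gain ✓.
5 of the 6 constraints hold; not an equilibrium.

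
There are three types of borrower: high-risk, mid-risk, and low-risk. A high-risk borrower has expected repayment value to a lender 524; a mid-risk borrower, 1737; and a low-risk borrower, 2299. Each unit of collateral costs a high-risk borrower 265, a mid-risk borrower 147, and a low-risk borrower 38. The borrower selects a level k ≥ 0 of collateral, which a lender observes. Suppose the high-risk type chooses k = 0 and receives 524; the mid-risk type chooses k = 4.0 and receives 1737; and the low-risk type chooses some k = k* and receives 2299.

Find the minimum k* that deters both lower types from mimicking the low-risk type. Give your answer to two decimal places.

High-risk type (on-path payoff 524) won't mimic when 524 ≥ 2299 − 265·k*, i.e. k* ≥ 6.70.
Mid-risk type (on-path payoff 1737 − 147×4.0 = 1149) won't mimic when 1149 ≥ 2299 − 147·k*, i.e. k* ≥ 7.82.
Both must hold, so k* = max(6.70, 7.82) = 7.82. The mid-risk type's constraint binds.

7.82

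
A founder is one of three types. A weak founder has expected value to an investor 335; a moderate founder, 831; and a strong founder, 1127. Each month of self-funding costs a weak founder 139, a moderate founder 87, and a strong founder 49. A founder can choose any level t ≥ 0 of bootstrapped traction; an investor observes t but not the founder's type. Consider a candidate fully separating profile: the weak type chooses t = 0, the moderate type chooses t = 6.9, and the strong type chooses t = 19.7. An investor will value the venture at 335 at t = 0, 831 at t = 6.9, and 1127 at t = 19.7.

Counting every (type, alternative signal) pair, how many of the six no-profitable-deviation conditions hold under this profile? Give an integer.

Moderate (own payoff 831 − 87×6.9 = 230.7): to t=0 gives 335 → profitable ✗; to t=19.7 gives 1127 − 87×19.7 = -586.9 → no gain ✓.
Strong (own payoff 1127 − 49×19.7 = 161.7): to t=0 gives 335 → profitable ✗; to t=6.9 gives 831 − 49×6.9 = 492.9 → profitable ✗.
Weak (own payoff 335): to t=6.9 gives 831 − 139×6.9 = -128.1 → no gain ✓; to t=19.7 gives 1127 − 139×19.7 = -1611.3 → no gain ✓.
3 of the 6 constraints hold; not an equilibrium.

3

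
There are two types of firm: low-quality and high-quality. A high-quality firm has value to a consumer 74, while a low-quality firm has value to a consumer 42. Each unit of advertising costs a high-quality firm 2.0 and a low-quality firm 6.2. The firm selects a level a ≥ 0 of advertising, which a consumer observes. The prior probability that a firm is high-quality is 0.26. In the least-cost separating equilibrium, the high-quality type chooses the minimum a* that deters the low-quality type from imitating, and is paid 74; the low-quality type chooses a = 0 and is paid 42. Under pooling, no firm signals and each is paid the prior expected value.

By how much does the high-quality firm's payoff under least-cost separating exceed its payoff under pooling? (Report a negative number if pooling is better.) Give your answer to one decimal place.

13.4

Least-cost separating signal: a* solves 42 = 74 − 6.2·a*, so a* = (74 − 42)/6.2 ≈ 5.1613.
High-quality type's separating payoff: 74 − 2.0 × a* = 74 − 2.0 × (74 − 42)/6.2 = 74 − 64/6.2 ≈ 63.677.
Pooling payoff: 0.26 × 74 + 0.74 × 42 = 50.32.
Difference: 63.677 − 50.32 = 13.357, i.e. 13.4 to one decimal place.
The high-quality type prefers to separate.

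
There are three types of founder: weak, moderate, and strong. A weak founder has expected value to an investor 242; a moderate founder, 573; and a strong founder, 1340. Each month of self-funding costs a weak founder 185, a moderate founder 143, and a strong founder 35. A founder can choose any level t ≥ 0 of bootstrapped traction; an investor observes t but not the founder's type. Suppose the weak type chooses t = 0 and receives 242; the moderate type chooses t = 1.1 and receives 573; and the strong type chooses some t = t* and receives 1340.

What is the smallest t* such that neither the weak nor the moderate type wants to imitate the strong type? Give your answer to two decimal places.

Moderate type (on-path payoff 573 − 143×1.1 = 415.7) won't mimic when 415.7 ≥ 1340 − 143·t*, i.e. t* ≥ 6.46.
Weak type (on-path payoff 242) won't mimic when 242 ≥ 1340 − 185·t*, i.e. t* ≥ 5.94.
Both must hold, so t* = max(5.94, 6.46) = 6.46. The moderate type's constraint binds.

6.46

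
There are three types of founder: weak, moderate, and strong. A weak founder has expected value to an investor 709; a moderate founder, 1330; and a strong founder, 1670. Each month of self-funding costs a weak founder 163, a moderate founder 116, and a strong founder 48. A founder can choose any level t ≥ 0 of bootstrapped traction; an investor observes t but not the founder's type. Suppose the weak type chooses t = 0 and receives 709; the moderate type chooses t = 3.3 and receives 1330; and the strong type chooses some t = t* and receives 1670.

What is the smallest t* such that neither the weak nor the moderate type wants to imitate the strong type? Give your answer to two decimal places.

6.23

Weak type (on-path payoff 709) won't mimic when 709 ≥ 1670 − 163·t*, i.e. t* ≥ 5.90.
Moderate type (on-path payoff 1330 − 116×3.3 = 947.2) won't mimic when 947.2 ≥ 1670 − 116·t*, i.e. t* ≥ 6.23.
Both must hold, so t* = max(5.90, 6.23) = 6.23. The moderate type's constraint binds.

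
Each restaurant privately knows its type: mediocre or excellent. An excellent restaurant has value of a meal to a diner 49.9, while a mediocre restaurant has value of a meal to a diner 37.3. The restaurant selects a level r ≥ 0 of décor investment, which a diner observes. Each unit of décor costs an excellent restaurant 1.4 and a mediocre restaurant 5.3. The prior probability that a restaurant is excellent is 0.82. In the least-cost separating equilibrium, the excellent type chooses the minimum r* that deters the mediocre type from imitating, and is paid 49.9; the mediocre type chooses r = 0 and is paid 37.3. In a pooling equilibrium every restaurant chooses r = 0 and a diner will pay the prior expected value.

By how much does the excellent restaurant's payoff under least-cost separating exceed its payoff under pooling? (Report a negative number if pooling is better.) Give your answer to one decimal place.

-1.1

Least-cost separating signal: r* solves 37.3 = 49.9 − 5.3·r*, so r* = (49.9 − 37.3)/5.3 ≈ 2.3774.
Excellent type's separating payoff: 49.9 − 1.4 × r* = 49.9 − 1.4 × (49.9 − 37.3)/5.3 = 49.9 − 17.64/5.3 ≈ 46.572.
Pooling payoff: 0.82 × 49.9 + 0.18 × 37.3 = 47.632.
Difference: 46.572 − 47.632 = -1.06, i.e. -1.1 to one decimal place.
The excellent type would prefer the pooling outcome.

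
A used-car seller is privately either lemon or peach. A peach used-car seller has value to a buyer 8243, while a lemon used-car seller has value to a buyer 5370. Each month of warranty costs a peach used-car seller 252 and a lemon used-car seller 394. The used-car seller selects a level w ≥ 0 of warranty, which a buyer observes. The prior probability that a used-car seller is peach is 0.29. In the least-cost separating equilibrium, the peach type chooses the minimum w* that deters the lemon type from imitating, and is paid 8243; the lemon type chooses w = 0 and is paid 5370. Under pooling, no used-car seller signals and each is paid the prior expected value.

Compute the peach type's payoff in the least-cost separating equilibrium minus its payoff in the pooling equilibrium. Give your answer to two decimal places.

Least-cost separating signal: w* solves 5370 = 8243 − 394·w*, so w* = (8243 − 5370)/394 ≈ 7.2919.
Peach type's separating payoff: 8243 − 252 × w* = 8243 − 252 × (8243 − 5370)/394 = 8243 − 723996/394 ≈ 6405.4467.
Pooling payoff: 0.29 × 8243 + 0.71 × 5370 = 6203.17.
Difference: 6405.4467 − 6203.17 = 202.2767, i.e. 202.28 to two decimal places.
The peach type prefers to separate.

202.28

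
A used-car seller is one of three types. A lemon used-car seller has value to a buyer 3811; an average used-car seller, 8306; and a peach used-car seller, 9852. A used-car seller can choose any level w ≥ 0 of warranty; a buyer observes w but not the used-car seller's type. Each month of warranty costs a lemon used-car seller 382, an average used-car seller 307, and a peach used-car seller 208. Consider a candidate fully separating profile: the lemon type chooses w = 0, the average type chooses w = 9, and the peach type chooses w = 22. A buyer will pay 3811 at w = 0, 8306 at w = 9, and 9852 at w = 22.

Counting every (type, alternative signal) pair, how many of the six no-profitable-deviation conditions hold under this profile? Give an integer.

4

Average (own payoff 8306 − 307×9 = 5543): to w=0 gives 3811 → no gain ✓; to w=22 gives 9852 − 307×22 = 3098 → no gain ✓.
Lemon (own payoff 3811): to w=9 gives 8306 − 382×9 = 4868 → profitable ✗; to w=22 gives 9852 − 382×22 = 1448 → no gain ✓.
Peach (own payoff 9852 − 208×22 = 5276): to w=0 gives 3811 → no gain ✓; to w=9 gives 8306 − 208×9 = 6434 → profitable ✗.
4 of the 6 constraints hold; not an equilibrium.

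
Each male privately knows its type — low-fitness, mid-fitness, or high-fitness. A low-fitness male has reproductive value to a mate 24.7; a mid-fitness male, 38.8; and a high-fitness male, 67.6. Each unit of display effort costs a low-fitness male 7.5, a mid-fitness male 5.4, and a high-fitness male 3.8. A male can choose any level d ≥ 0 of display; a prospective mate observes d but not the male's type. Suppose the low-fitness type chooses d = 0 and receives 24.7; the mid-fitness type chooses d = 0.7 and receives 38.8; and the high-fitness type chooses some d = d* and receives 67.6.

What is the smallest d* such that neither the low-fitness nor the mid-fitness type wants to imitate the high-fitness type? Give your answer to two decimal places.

6.03

Mid-fitness type (on-path payoff 38.8 − 5.4×0.7 = 35.02) won't mimic when 35.02 ≥ 67.6 − 5.4·d*, i.e. d* ≥ 6.03.
Low-fitness type (on-path payoff 24.7) won't mimic when 24.7 ≥ 67.6 − 7.5·d*, i.e. d* ≥ 5.72.
Both must hold, so d* = max(5.72, 6.03) = 6.03. The mid-fitness type's constraint binds.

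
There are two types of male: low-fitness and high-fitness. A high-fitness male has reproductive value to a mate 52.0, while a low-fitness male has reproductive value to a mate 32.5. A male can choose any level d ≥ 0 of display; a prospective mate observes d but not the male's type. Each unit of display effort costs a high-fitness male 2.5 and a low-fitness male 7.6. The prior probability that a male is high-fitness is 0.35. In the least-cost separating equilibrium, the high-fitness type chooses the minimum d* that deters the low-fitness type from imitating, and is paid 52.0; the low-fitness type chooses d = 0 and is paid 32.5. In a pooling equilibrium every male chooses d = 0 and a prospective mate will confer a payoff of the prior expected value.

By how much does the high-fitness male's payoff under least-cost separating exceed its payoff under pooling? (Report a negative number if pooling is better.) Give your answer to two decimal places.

6.26

Least-cost separating signal: d* solves 32.5 = 52.0 − 7.6·d*, so d* = (52.0 − 32.5)/7.6 ≈ 2.5658.
High-fitness type's separating payoff: 52.0 − 2.5 × d* = 52.0 − 2.5 × (52.0 − 32.5)/7.6 = 52.0 − 48.75/7.6 ≈ 45.5855.
Pooling payoff: 0.35 × 52.0 + 0.65 × 32.5 = 39.325.
Difference: 45.5855 − 39.325 = 6.2605, i.e. 6.26 to two decimal places.
The high-fitness type prefers to separate.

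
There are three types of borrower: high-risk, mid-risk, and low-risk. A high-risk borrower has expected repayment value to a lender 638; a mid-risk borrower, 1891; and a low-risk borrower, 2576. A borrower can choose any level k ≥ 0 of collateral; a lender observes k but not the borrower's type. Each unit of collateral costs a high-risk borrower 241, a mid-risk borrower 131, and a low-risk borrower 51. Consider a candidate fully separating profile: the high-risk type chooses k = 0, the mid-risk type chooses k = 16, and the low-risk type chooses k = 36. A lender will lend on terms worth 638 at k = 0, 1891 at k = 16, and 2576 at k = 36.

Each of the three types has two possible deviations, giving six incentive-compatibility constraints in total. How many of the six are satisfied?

4

High-risk (own payoff 638): to k=16 gives 1891 − 241×16 = -1965 → no gain ✓; to k=36 gives 2576 − 241×36 = -6100 → no gain ✓.
Mid-risk (own payoff 1891 − 131×16 = -205): to k=0 gives 638 → profitable ✗; to k=36 gives 2576 − 131×36 = -2140 → no gain ✓.
Low-risk (own payoff 2576 − 51×36 = 740): to k=0 gives 638 → no gain ✓; to k=16 gives 1891 − 51×16 = 1075 → profitable ✗.
4 of the 6 constraints hold; not an equilibrium.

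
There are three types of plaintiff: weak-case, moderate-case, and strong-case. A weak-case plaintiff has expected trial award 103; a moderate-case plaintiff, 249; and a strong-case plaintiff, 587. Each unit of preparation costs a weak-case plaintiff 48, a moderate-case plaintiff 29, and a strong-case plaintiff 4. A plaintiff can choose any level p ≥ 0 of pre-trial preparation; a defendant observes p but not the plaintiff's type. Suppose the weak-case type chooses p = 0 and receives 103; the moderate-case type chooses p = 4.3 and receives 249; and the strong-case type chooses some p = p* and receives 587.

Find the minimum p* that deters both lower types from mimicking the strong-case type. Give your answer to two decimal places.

Weak-case type (on-path payoff 103) won't mimic when 103 ≥ 587 − 48·p*, i.e. p* ≥ 10.08.
Moderate-case type (on-path payoff 249 − 29×4.3 = 124.3) won't mimic when 124.3 ≥ 587 − 29·p*, i.e. p* ≥ 15.96.
Both must hold, so p* = max(10.08, 15.96) = 15.96. The moderate-case type's constraint binds.

15.96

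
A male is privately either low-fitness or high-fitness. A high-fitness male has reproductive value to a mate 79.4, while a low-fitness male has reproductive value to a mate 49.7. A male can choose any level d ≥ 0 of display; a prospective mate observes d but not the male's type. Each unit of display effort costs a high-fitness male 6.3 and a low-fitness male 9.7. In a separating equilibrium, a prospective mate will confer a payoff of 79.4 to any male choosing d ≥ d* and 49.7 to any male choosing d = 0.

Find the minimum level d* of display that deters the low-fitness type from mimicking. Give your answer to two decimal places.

3.06

A low-fitness male choosing d = 0 receives 49.7.
Imitating at d* instead would pay 79.4 at cost 9.7·d*, netting 79.4 − 9.7·d*.
Indifference: 49.7 = 79.4 − 9.7·d*, so d* = (79.4 − 49.7) / 9.7 ≈ 3.06.
At d* the low-fitness type's incentive constraint just binds; the high-fitness type strictly prefers d* since its per-unit cost is lower.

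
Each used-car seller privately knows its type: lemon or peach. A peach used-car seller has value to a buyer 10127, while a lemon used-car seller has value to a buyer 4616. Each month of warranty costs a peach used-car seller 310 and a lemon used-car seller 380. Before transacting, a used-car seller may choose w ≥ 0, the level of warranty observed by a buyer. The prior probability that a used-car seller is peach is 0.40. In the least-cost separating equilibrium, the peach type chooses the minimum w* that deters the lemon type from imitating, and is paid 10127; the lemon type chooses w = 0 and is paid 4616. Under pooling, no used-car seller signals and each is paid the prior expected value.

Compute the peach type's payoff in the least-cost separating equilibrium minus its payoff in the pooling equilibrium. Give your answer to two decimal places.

-1189.22

Least-cost separating signal: w* solves 4616 = 10127 − 380·w*, so w* = (10127 − 4616)/380 ≈ 14.5026.
Peach type's separating payoff: 10127 − 310 × w* = 10127 − 310 × (10127 − 4616)/380 = 10127 − 1708410/380 ≈ 5631.1842.
Pooling payoff: 0.40 × 10127 + 0.60 × 4616 = 6820.4.
Difference: 5631.1842 − 6820.4 = -1189.2158, i.e. -1189.22 to two decimal places.
The peach type would prefer the pooling outcome.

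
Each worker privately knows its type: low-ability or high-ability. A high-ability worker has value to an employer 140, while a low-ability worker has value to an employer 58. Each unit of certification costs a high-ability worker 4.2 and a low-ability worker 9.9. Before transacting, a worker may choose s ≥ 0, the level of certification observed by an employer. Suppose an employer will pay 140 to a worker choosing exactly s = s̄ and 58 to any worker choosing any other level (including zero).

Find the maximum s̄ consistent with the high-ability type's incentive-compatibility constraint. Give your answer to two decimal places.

19.52

Choosing s̄ yields the high-ability type 140 − 4.2·s̄; choosing zero yields 58.
The high-ability type is indifferent at 140 − 4.2·s̄ = 58, i.e. s̄ = (140 − 58) / 4.2 ≈ 19.52.
For any s̄ above 19.52 the high-ability type would rather pool at zero, so separation collapses.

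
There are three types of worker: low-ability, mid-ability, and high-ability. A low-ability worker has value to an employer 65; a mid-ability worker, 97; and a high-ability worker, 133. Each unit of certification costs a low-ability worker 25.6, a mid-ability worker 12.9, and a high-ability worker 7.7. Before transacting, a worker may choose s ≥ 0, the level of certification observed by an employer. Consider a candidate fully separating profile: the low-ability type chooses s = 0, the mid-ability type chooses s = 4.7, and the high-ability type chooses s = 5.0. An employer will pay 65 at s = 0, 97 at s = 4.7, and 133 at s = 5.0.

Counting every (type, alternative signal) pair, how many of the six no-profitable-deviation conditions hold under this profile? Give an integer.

4

Mid-ability (own payoff 97 − 12.9×4.7 = 36.37): to s=0 gives 65 → profitable ✗; to s=5.0 gives 133 − 12.9×5.0 = 68.5 → profitable ✗.
High-ability (own payoff 133 − 7.7×5.0 = 94.5): to s=0 gives 65 → no gain ✓; to s=4.7 gives 97 − 7.7×4.7 = 60.81 → no gain ✓.
Low-ability (own payoff 65): to s=4.7 gives 97 − 25.6×4.7 = -23.32 → no gain ✓; to s=5.0 gives 133 − 25.6×5.0 = 5 → no gain ✓.
4 of the 6 constraints hold; not an equilibrium.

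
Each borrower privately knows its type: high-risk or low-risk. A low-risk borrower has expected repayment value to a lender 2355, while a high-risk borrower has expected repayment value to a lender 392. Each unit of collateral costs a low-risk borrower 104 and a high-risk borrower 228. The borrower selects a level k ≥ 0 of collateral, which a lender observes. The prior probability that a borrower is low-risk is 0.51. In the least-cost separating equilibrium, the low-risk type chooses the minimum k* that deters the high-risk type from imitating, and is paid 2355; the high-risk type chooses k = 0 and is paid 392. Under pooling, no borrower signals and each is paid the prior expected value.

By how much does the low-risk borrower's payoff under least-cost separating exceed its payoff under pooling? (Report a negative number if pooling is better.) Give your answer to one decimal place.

Least-cost separating signal: k* solves 392 = 2355 − 228·k*, so k* = (2355 − 392)/228 ≈ 8.6096.
Low-risk type's separating payoff: 2355 − 104 × k* = 2355 − 104 × (2355 − 392)/228 = 2355 − 204152/228 ≈ 1459.596.
Pooling payoff: 0.51 × 2355 + 0.49 × 392 = 1393.13.
Difference: 1459.596 − 1393.13 = 66.466, i.e. 66.5 to one decimal place.
The low-risk type prefers to separate.

66.5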